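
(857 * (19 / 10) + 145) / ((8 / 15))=53199/16 = 3324.94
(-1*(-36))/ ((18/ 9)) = 18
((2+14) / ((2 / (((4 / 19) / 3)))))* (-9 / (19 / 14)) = -1344/361 = -3.72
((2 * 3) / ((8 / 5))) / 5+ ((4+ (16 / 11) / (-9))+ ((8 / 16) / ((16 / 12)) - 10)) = -3989/792 = -5.04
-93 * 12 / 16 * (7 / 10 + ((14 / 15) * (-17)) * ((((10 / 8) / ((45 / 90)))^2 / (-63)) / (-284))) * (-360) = 4952343/284 = 17437.83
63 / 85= 0.74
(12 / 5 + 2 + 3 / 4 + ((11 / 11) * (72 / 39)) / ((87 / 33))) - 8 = -16209/7540 = -2.15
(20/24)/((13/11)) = 55/78 = 0.71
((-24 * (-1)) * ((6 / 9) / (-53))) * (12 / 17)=-192/901 = -0.21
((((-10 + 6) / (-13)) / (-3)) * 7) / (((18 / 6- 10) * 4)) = 1/39 = 0.03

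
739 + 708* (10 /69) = 19357/23 = 841.61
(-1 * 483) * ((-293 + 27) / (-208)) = -64239/104 = -617.68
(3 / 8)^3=27/512 = 0.05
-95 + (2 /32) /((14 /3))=-21277/224 = -94.99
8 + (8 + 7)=23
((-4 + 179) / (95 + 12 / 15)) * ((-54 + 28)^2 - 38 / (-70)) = 591975/479 = 1235.86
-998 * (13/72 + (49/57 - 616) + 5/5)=419108603/684 = 612731.88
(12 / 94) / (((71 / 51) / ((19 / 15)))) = 1938/16685 = 0.12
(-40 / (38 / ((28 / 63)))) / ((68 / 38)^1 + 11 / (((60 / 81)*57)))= -0.23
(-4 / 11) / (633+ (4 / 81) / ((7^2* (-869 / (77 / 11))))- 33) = -44793/73908449 = 0.00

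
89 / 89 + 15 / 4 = 4.75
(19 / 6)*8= 76/3 = 25.33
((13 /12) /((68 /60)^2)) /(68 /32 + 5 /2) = 1950/10693 = 0.18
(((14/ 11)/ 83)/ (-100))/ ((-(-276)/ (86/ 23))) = -301/144893100 = 0.00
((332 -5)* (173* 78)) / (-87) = -1470846/29 = -50718.83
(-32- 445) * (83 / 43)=-39591/43 = -920.72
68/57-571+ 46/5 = -159773/285 = -560.61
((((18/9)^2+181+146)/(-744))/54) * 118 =-19529/20088 = -0.97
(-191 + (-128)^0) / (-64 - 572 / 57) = 1083/422 = 2.57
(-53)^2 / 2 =2809/2 = 1404.50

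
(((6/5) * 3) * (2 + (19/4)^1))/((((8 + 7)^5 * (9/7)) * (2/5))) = 7/112500 = 0.00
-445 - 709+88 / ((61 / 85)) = -62914/61 = -1031.38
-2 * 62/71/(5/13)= -1612/355 = -4.54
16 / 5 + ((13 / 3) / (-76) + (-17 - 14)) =-31757/1140 = -27.86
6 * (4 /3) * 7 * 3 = 168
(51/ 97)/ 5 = 51/485 = 0.11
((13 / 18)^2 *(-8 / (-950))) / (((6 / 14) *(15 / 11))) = 13013/1731375 = 0.01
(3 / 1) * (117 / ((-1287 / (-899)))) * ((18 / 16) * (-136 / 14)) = -412641/154 = -2679.49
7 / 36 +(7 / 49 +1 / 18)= 11/28 = 0.39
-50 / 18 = -25/9 = -2.78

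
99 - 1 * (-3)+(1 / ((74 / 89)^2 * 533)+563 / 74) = 319921983/2918708 = 109.61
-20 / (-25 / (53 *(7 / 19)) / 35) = 10388/19 = 546.74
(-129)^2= 16641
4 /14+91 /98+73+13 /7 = 1065/14 = 76.07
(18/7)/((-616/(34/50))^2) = 2601/830060000 = 0.00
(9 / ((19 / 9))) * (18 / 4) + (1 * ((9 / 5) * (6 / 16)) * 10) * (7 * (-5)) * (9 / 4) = -155763/304 = -512.38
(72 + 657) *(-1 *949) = -691821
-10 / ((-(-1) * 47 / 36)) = -360/47 = -7.66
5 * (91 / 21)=65/3 = 21.67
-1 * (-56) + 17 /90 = 5057/90 = 56.19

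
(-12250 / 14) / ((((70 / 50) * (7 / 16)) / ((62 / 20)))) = -31000/7 = -4428.57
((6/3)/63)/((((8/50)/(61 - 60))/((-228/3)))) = -950/63 = -15.08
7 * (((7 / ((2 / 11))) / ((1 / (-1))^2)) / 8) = 539/16 = 33.69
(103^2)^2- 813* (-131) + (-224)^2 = 112707560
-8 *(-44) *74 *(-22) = -573056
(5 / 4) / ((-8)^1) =-5/32 = -0.16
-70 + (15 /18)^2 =-2495/36 = -69.31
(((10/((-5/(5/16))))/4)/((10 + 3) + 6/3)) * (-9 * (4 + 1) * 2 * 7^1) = 105/16 = 6.56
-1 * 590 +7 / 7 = -589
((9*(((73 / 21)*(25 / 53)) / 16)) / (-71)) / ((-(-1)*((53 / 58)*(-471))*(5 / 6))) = 31755/876733844 = 0.00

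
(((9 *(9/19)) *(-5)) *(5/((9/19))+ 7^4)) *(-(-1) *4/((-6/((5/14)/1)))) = 1627800/133 = 12239.10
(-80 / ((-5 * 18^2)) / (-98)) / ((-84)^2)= -1/14002632 = 0.00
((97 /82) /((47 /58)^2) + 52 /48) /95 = 627049/20649732 = 0.03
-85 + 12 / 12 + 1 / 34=-2855/34 = -83.97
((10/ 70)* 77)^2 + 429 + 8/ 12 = 1652/3 = 550.67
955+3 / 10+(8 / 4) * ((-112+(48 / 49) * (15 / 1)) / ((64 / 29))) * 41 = -1303513/490 = -2660.23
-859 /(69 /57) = -709.61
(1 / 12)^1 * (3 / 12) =1/48 = 0.02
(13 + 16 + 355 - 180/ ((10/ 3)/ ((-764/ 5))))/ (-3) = -14392/5 = -2878.40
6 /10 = 3/5 = 0.60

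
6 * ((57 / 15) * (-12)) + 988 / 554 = -376466/1385 = -271.82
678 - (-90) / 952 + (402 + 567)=784017/476 = 1647.09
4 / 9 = 0.44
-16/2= -8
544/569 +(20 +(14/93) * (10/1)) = 1188592/52917 = 22.46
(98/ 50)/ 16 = 49/400 = 0.12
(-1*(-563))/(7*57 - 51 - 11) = 563/337 = 1.67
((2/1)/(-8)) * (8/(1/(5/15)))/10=-1/15 = -0.07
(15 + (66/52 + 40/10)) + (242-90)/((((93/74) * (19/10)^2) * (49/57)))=2339713/39494 = 59.24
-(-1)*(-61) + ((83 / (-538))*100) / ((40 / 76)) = -24294/269 = -90.31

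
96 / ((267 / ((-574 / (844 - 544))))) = -4592/6675 = -0.69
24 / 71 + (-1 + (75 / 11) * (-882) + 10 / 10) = -6013.30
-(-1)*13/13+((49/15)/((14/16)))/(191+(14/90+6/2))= 8905/8737 = 1.02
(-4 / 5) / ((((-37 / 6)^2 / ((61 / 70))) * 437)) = -4392/104694275 = 0.00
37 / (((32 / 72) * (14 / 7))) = 333/8 = 41.62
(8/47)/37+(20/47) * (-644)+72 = -202.04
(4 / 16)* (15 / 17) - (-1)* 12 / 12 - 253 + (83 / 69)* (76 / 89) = -104711117/417588 = -250.75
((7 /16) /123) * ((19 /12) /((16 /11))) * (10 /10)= 1463/377856 = 0.00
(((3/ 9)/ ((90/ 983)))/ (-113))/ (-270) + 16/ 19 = 131821877/156516300 = 0.84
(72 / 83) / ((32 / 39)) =351/332 = 1.06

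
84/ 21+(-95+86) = -5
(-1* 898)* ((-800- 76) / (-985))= -786648/985 = -798.63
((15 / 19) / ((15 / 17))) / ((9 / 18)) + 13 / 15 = 757/285 = 2.66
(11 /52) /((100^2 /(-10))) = -11/52000 = 0.00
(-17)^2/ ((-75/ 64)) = -18496/75 = -246.61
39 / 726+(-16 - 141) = -37981/242 = -156.95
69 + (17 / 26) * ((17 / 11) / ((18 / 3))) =118693/1716 = 69.17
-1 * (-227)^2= -51529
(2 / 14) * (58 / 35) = 58/245 = 0.24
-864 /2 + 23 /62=-431.63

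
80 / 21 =3.81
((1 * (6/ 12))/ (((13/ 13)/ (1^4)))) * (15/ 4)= 15/8 = 1.88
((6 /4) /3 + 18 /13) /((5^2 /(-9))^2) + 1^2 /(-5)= 719/16250 = 0.04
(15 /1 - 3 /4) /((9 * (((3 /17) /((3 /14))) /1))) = 323/168 = 1.92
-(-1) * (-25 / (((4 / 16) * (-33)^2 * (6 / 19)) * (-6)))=475/9801 = 0.05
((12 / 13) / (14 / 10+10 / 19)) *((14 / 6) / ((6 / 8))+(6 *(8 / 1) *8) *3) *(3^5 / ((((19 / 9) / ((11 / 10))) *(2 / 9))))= 250096572/793 = 315380.29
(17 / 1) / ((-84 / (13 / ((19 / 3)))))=-221/532 = -0.42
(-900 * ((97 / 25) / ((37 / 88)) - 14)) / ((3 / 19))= 1006392/37 = 27199.78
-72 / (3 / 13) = -312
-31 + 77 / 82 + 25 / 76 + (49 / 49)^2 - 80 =-338809/3116 = -108.73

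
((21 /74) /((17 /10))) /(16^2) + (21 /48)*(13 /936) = 0.01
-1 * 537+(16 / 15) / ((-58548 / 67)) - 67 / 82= -236161391/439110 = -537.82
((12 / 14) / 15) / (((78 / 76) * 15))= 76/20475 = 0.00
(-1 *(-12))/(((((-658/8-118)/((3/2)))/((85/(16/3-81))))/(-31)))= -63240/20203 = -3.13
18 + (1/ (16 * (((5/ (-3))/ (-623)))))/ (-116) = 17.80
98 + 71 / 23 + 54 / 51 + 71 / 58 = 2344223/22678 = 103.37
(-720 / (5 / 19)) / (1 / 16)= -43776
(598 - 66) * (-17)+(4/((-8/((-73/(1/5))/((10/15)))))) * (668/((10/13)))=228680.50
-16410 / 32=-8205/16 = -512.81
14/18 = 7/9 = 0.78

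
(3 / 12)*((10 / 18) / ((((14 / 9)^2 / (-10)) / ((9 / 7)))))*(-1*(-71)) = -143775/2744 = -52.40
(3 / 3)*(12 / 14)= 6/7 = 0.86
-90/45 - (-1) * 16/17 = -18/17 = -1.06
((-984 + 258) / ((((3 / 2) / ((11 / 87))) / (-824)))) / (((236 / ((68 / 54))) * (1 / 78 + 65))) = 88138336/21296817 = 4.14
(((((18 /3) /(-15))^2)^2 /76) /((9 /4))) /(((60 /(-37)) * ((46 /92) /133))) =-2072/84375 = -0.02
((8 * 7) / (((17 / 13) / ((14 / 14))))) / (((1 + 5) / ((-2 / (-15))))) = 728/765 = 0.95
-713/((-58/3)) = 2139/58 = 36.88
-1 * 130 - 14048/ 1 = -14178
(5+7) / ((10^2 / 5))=3/5 = 0.60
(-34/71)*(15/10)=-51/71 = -0.72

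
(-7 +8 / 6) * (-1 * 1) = 17/3 = 5.67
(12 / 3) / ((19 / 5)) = 20/19 = 1.05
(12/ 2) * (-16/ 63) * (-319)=10208/21 = 486.10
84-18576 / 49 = -14460/49 = -295.10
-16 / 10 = -1.60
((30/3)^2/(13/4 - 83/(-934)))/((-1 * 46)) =-93400/143451 = -0.65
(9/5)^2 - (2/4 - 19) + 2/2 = 1137/50 = 22.74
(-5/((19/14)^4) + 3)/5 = 198883/651605 = 0.31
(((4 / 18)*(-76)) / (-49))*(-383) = -58216/441 = -132.01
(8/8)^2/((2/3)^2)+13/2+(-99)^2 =39239/4 = 9809.75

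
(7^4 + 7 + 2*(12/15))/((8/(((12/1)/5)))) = 18072/25 = 722.88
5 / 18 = 0.28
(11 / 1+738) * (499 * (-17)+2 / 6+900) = -17038252/3 = -5679417.33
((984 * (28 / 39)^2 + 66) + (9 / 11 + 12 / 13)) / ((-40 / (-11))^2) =7054223/162240 = 43.48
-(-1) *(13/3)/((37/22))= 286/111 = 2.58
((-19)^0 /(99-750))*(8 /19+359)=-6829/12369 = -0.55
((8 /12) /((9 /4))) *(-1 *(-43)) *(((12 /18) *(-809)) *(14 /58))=-3896144/2349 = -1658.64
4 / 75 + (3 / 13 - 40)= -38723/975 = -39.72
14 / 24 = 7/12 = 0.58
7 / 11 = 0.64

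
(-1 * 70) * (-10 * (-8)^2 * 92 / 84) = 147200/3 = 49066.67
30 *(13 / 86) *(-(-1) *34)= 6630/43 = 154.19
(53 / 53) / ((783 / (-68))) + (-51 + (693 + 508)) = 900382/783 = 1149.91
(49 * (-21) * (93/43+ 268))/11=-11953893/473 = -25272.50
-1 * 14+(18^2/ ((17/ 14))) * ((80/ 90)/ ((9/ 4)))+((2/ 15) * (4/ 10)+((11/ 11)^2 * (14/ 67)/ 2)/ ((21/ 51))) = 7835081/85425 = 91.72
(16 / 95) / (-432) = -1/2565 = 0.00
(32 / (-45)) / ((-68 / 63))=0.66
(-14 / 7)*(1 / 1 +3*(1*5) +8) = -48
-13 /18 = -0.72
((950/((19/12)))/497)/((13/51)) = 30600/6461 = 4.74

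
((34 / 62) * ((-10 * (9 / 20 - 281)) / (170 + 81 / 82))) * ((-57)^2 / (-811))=-409884093/11371031 = -36.05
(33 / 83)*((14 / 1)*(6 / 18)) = 154/83 = 1.86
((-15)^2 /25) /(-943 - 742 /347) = -1041/109321 = -0.01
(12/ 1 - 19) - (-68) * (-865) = -58827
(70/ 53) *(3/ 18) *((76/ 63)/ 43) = 380/61533 = 0.01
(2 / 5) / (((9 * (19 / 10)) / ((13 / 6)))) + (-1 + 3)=1052/513 = 2.05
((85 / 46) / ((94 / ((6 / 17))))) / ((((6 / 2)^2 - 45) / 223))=-1115/25944 = -0.04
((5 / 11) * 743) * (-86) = -319490/11 = -29044.55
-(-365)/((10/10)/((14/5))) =1022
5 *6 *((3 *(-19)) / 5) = -342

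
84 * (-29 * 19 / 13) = -46284/13 = -3560.31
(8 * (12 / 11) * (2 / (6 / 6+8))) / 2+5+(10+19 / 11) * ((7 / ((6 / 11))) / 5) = 11903/330 = 36.07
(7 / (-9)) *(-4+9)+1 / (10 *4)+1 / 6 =-3.70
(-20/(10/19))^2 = 1444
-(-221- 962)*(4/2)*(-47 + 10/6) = -321776/3 = -107258.67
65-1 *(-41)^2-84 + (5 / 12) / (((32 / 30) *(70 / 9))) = -1523155/896 = -1699.95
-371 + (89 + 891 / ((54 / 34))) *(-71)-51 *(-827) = -4344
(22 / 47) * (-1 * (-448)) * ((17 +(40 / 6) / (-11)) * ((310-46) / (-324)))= -10664192/3807 = -2801.21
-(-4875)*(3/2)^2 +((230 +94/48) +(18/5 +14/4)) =1344937/120 = 11207.81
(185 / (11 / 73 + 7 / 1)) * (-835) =-11276675/522 = -21602.83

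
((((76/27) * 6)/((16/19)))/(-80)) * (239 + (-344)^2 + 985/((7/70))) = -9272285/288 = -32195.43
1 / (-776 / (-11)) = 11/776 = 0.01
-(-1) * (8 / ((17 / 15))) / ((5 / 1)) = 24/17 = 1.41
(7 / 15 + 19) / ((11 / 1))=292/165 = 1.77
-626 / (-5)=626/5 = 125.20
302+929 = 1231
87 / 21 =29/7 = 4.14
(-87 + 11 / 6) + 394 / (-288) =-12461/144 = -86.53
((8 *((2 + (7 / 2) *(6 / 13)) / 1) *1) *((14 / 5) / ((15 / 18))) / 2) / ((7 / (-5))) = -2256/65 = -34.71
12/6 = 2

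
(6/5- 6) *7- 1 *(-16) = -88/5 = -17.60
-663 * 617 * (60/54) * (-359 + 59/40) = 650013819/4 = 162503454.75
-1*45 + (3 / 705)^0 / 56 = -2519/56 = -44.98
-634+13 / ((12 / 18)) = -1229/2 = -614.50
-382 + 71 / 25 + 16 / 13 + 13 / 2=-371.43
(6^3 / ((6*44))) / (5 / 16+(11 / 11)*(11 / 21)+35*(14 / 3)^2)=9072/8460793 = 0.00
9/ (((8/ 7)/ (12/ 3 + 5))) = 567/8 = 70.88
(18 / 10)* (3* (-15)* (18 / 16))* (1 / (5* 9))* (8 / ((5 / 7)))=-567/25 = -22.68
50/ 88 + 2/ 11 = 3/4 = 0.75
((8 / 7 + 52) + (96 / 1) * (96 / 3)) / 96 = 1823/56 = 32.55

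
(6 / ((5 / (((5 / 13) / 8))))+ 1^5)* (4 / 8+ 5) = 605/104 = 5.82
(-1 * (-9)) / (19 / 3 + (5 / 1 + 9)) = 27/61 = 0.44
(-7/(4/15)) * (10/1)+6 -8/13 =-6685/26 = -257.12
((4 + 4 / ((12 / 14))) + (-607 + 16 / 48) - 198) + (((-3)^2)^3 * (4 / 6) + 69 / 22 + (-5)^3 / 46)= -309.58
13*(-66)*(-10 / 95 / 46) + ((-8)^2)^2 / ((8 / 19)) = 4251994/437 = 9729.96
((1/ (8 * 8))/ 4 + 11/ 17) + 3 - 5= -5871/4352 = -1.35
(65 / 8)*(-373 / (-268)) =24245/2144 = 11.31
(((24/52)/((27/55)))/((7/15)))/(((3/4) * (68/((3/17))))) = 0.01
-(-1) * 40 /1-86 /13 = 434/13 = 33.38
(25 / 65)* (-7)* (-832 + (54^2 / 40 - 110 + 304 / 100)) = 23317/10 = 2331.70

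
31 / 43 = 0.72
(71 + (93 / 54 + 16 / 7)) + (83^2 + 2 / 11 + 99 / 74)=178603093/25641 = 6965.53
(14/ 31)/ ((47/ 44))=616/1457 = 0.42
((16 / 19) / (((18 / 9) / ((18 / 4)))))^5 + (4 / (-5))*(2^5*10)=-573415168/2476099 = -231.58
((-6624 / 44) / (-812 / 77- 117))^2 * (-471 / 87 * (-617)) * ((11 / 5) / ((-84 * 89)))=-460321488/336136535 = -1.37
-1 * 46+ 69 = 23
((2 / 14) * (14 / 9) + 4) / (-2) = -2.11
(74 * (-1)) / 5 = -14.80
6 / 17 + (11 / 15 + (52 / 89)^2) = 2883637/2019855 = 1.43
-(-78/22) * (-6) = -234/11 = -21.27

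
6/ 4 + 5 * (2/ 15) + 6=49/6 = 8.17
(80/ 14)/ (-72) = -5/63 = -0.08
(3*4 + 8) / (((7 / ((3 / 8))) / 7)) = 15/2 = 7.50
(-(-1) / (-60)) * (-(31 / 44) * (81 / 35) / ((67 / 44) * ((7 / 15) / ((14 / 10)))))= 2511/46900 = 0.05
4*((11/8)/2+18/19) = 497/76 = 6.54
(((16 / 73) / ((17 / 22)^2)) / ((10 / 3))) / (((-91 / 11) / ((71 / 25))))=-9072096/239978375 = -0.04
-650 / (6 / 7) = -2275/3 = -758.33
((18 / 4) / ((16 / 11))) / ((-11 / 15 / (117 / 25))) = -3159/160 = -19.74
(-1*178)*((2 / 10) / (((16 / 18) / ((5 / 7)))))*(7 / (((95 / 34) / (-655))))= 1783827/38 = 46942.82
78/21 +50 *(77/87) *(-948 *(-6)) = 51097954/203 = 251714.06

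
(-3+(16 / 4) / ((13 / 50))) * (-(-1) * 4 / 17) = 644/221 = 2.91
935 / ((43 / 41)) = 891.51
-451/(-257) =451/257 = 1.75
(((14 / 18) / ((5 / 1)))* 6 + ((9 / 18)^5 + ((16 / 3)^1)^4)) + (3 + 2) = 10563061/12960 = 815.05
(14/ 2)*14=98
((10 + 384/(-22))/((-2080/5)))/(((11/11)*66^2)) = 41/9966528 = 0.00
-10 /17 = -0.59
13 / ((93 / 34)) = 4.75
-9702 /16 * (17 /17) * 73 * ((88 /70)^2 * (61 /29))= -106684974/725 = -147151.69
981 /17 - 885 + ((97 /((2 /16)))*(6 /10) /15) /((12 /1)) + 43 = -996677/1275 = -781.71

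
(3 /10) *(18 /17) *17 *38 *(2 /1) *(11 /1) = 22572/5 = 4514.40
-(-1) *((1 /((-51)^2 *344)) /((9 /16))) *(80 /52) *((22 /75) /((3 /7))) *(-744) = -305536/196284465 = 0.00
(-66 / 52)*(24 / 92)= -99/299 = -0.33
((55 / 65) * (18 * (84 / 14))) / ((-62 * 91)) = -594/36673 = -0.02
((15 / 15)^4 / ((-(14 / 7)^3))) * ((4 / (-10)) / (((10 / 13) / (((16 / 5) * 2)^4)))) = 1703936/15625 = 109.05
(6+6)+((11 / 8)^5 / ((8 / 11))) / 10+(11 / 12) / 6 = 302664049/23592960 = 12.83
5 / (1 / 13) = 65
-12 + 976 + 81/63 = 6757/7 = 965.29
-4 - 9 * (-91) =815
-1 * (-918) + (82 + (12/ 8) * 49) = 2147/2 = 1073.50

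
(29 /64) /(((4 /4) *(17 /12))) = 0.32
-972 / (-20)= 243/5 = 48.60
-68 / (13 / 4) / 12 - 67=-2681/39 = -68.74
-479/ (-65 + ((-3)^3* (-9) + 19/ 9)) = -4311/1621 = -2.66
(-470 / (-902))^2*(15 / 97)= 828375/19729897 = 0.04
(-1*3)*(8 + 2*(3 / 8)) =-105/4 = -26.25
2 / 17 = 0.12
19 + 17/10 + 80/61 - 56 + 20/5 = -18293/610 = -29.99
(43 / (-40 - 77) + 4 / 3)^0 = 1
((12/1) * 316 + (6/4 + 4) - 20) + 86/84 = 79349/21 = 3778.52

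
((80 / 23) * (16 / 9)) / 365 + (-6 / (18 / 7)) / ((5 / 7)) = -245533/75555 = -3.25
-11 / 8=-1.38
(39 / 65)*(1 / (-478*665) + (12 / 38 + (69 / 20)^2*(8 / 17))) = 239805183/67547375 = 3.55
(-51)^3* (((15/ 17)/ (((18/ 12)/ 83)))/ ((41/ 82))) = -12952980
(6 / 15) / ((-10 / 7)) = -7/25 = -0.28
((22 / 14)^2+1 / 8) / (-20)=-1017/7840 = -0.13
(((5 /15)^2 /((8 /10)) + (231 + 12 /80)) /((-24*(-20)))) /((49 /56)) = 0.55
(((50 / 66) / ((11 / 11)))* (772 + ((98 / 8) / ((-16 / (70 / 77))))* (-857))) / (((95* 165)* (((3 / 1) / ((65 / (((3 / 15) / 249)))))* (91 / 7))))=137.24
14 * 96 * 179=240576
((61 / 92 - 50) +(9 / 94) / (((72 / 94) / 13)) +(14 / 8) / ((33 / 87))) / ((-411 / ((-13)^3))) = -63882169/277288 = -230.38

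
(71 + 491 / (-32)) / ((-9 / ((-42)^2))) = -87269/8 = -10908.62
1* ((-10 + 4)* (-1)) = 6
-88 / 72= -11/9 = -1.22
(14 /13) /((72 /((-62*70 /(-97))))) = 7595/11349 = 0.67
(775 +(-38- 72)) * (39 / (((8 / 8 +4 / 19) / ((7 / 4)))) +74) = 7976675/92 = 86702.99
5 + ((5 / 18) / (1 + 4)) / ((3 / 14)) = 142/27 = 5.26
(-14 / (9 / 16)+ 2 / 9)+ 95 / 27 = -571/27 = -21.15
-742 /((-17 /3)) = 2226/17 = 130.94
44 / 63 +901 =901.70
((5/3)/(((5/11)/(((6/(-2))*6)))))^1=-66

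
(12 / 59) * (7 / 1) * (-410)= -34440/59 = -583.73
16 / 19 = 0.84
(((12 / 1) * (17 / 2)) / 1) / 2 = 51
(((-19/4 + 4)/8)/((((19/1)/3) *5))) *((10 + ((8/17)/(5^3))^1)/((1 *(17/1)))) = -95661/54910000 = 0.00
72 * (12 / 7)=864/7 = 123.43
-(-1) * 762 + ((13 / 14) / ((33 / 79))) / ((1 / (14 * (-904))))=-903262/33 = -27371.58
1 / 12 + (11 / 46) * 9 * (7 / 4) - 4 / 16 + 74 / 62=82021/17112 = 4.79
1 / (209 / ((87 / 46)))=87/9614 = 0.01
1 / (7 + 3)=1/10 = 0.10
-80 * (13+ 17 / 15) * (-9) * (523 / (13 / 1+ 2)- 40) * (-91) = 23767744/5 = 4753548.80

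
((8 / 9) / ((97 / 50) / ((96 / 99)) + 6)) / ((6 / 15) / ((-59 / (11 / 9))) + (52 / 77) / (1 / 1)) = 145376000/872810583 = 0.17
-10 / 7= -1.43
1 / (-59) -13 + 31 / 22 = -15067/1298 = -11.61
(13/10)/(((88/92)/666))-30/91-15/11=9043647/10010 = 903.46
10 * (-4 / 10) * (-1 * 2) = 8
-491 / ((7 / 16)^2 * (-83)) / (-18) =-62848/36603 = -1.72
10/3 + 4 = 22/3 = 7.33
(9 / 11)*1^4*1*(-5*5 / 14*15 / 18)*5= -1875/308 = -6.09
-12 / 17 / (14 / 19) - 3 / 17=-135/119 = -1.13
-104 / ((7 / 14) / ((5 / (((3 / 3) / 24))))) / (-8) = 3120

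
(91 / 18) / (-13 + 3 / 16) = -728/1845 = -0.39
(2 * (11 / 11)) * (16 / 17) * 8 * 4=60.24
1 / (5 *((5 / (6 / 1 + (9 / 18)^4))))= 97/400 = 0.24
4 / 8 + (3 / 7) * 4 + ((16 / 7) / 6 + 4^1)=6.60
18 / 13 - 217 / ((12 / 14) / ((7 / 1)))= -138121/78 = -1770.78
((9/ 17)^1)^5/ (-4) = -0.01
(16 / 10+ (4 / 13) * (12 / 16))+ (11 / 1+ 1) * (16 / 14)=7073/455 = 15.55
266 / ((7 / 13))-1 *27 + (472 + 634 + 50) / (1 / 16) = 18963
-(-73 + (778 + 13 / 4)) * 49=-138817/4 = -34704.25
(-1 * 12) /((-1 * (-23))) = -12/23 = -0.52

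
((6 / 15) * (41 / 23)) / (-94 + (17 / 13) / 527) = -33046/4356315 = -0.01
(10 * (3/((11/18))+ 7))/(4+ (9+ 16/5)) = 6550/891 = 7.35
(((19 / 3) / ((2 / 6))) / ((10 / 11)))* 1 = 209/10 = 20.90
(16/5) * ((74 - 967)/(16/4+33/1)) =-77.23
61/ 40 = 1.52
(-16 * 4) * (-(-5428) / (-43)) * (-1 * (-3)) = 1042176/43 = 24236.65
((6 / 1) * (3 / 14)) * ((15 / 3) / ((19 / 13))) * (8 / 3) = 1560/133 = 11.73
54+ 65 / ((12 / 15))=541/4 = 135.25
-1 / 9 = -0.11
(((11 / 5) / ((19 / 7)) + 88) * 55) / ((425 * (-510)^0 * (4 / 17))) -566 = -982593/1900 = -517.15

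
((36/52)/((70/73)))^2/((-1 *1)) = -431649/828100 = -0.52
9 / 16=0.56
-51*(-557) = 28407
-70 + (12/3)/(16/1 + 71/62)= -74162/1063 = -69.77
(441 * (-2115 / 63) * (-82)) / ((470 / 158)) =408114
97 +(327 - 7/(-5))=2127/5 = 425.40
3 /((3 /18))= 18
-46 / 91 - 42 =-3868/91 = -42.51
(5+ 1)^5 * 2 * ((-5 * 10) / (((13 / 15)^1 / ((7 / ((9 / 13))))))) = -9072000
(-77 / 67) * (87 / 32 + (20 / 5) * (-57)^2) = -14938.83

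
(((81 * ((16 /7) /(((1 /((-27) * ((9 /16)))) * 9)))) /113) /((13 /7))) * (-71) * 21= 3260817/1469 = 2219.75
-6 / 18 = -1/3 = -0.33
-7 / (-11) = 7/11 = 0.64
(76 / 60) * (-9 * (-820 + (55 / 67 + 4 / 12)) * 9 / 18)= 1563586/335 = 4667.42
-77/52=-1.48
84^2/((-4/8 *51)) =-4704/17 = -276.71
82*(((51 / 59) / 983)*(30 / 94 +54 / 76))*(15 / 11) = 57680235/569704531 = 0.10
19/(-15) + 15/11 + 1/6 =0.26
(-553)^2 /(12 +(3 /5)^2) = 7645225/309 = 24741.83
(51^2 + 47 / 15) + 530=47012/15 = 3134.13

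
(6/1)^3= 216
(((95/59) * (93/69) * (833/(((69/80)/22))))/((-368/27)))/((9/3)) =-1127.74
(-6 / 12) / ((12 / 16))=-2/3 = -0.67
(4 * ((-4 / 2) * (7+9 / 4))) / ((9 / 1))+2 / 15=-364/45 = -8.09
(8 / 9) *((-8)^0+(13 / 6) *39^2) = 26372/9 = 2930.22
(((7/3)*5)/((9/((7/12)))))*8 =490/81 = 6.05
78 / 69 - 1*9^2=-1837/23 = -79.87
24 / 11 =2.18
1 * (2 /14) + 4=29/7 = 4.14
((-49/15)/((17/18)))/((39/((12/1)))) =-1176/1105 = -1.06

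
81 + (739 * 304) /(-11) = -223765/11 = -20342.27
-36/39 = -0.92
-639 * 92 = -58788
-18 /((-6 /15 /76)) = 3420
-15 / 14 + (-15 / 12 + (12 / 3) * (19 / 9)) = 1543/252 = 6.12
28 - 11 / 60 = 1669/60 = 27.82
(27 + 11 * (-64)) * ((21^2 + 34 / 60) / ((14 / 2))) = -8968219/210 = -42705.80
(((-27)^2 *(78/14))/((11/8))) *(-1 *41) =-9325368/77 = -121108.68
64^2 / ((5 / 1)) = 4096/5 = 819.20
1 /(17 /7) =7/17 = 0.41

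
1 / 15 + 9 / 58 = 193/870 = 0.22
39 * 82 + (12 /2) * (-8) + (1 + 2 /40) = 3151.05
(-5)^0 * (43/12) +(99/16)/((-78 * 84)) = 125183/34944 = 3.58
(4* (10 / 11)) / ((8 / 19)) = 95/11 = 8.64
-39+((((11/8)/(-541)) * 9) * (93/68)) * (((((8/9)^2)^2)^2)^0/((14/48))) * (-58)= -32.78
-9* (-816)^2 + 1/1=-5992703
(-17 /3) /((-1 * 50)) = 17/150 = 0.11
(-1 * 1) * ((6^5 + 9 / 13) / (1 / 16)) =-1617552/13 = -124427.08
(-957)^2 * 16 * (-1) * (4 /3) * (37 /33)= -21906368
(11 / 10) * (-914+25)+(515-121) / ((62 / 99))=-108119/310 = -348.77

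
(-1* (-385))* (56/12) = 5390/3 = 1796.67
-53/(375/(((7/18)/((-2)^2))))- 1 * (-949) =25622629/27000 = 948.99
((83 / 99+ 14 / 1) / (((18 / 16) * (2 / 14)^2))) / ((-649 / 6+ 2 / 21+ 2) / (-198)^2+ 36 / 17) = 42169792/137997 = 305.58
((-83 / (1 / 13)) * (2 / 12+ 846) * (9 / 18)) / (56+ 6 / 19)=-104083577/12840 = -8106.20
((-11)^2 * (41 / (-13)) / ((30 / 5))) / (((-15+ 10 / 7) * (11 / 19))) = 3157/390 = 8.09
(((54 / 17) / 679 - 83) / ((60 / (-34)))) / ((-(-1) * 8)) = 191603/32592 = 5.88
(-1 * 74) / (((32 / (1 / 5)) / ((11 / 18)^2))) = -4477/25920 = -0.17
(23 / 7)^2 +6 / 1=823/49 = 16.80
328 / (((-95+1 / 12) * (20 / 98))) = -96432/5695 = -16.93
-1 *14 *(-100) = 1400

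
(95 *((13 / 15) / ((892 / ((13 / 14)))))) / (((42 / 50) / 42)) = 80275/18732 = 4.29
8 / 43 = 0.19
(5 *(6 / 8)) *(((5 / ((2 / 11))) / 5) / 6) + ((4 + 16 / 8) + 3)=199/16 = 12.44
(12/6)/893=2/893 = 0.00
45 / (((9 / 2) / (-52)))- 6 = -526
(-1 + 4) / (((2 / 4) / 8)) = 48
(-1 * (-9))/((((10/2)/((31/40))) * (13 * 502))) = 279/1305200 = 0.00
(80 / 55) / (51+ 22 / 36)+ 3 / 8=32961/81752 = 0.40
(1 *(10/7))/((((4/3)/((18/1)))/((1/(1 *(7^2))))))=135/343 = 0.39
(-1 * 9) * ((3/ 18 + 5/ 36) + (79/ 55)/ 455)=-278119/100100 = -2.78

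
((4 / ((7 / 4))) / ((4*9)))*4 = 16/63 = 0.25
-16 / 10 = -8/5 = -1.60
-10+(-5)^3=-135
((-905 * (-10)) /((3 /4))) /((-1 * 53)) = -36200/159 = -227.67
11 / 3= 3.67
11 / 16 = 0.69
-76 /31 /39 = -76/1209 = -0.06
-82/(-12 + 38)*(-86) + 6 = 3604/13 = 277.23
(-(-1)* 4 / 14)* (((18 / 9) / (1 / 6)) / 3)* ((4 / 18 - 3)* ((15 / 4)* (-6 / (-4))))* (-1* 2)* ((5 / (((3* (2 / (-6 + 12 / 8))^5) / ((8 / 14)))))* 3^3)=-332150625/6272 = -52957.69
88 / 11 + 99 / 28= 323/28 = 11.54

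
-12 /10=-6/5 = -1.20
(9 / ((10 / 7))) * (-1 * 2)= -12.60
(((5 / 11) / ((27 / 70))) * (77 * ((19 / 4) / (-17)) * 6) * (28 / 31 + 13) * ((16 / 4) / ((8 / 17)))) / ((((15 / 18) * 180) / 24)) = -802522/279 = -2876.42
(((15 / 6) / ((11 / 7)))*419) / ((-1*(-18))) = 37.03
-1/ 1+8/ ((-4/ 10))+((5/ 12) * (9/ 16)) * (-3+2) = -1359/64 = -21.23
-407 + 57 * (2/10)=-1978/5 = -395.60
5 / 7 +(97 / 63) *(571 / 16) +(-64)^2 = 4184875/1008 = 4151.66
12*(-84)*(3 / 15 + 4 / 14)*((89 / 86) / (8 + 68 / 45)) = -245106/4601 = -53.27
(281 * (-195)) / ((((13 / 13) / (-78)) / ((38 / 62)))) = 81206190/31 = 2619554.52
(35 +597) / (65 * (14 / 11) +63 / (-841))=5846632/764617 = 7.65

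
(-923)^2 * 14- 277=11926729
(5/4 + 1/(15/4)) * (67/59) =6097/3540 = 1.72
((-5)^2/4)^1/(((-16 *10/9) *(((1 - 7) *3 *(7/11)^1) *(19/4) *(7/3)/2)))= 165/29792 = 0.01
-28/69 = -0.41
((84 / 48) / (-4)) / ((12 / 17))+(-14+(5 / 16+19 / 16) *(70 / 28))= -2087/192 = -10.87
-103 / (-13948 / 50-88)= 2575/9174 = 0.28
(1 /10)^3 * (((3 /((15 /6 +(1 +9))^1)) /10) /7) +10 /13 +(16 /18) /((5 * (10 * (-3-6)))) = 706933159/921375000 = 0.77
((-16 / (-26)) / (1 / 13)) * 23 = 184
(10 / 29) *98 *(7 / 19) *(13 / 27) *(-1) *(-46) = 4102280/14877 = 275.75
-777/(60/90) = -2331/2 = -1165.50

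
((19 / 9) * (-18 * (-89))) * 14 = 47348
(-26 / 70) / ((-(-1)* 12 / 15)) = -13/28 = -0.46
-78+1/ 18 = -1403/18 = -77.94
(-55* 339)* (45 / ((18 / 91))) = -8483475/2 = -4241737.50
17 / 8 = 2.12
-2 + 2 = 0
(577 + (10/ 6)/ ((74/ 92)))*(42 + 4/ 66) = 89216476/3663 = 24356.12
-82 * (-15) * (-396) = -487080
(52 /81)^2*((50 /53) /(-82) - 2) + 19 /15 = 10399583/23761755 = 0.44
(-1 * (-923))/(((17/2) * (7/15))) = 27690/119 = 232.69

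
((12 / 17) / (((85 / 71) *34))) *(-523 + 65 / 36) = -9.04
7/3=2.33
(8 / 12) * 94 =188/3 = 62.67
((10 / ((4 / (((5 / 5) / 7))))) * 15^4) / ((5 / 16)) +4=405028/7 = 57861.14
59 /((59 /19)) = 19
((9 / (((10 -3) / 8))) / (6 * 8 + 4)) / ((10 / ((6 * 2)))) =108/455 = 0.24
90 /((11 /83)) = 7470/11 = 679.09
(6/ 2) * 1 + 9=12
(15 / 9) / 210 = 1/126 = 0.01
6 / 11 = 0.55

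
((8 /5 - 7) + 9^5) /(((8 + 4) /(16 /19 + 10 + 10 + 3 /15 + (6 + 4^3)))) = 425556747/950 = 447954.47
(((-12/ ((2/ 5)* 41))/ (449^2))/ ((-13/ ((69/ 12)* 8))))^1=1380/107453333 = 0.00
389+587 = 976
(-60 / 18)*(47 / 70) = -47/21 = -2.24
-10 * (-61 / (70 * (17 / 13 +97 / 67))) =53131/16800 = 3.16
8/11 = 0.73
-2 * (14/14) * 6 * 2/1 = -24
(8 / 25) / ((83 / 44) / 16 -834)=-5632/14676325 = 0.00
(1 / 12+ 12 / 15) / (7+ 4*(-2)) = -53/60 = -0.88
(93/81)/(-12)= -31/324 = -0.10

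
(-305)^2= 93025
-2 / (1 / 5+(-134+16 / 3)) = 30/1927 = 0.02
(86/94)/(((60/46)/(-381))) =-125603/470 = -267.24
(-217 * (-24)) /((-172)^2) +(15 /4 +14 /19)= 655247/140524 = 4.66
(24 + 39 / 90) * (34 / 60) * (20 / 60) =12461/2700 = 4.62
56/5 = 11.20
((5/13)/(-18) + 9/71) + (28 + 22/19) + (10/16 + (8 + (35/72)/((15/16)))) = 38.41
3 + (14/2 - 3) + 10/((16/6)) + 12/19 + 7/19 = 47/4 = 11.75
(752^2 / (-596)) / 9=-141376/1341 = -105.43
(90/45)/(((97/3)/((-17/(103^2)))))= -102/1029073 = 0.00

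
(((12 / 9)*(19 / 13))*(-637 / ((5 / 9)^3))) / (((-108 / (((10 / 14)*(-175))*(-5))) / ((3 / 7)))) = 17955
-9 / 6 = -1.50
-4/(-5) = 4/5 = 0.80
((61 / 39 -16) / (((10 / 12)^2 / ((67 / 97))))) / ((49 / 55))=-4979172/308945 = -16.12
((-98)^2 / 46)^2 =23059204/529 = 43590.18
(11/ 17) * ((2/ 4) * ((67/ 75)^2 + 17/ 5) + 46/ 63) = 408463/223125 = 1.83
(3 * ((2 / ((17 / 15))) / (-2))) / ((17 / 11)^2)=-5445/4913 = -1.11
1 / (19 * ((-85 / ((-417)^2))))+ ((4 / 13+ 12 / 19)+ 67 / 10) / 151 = -682367441/6340490 = -107.62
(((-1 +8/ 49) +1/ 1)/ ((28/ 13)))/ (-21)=-26/7203 = 0.00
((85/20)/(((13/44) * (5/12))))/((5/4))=8976/325 = 27.62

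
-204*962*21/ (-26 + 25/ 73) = 300848184/1873 = 160623.70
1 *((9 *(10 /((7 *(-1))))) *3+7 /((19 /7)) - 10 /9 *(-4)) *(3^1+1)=-151052/1197 = -126.19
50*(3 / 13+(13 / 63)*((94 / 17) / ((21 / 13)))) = 13699550/292383 = 46.85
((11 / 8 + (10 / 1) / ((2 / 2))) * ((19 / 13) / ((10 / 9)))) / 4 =3.74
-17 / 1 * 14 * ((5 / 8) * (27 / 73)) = -16065/292 = -55.02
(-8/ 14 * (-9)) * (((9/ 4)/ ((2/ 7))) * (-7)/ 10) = -567/20 = -28.35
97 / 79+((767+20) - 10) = 61480/79 = 778.23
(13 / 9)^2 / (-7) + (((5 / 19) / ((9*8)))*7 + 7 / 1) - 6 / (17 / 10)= 4685645/1465128 = 3.20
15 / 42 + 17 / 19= 333/266 = 1.25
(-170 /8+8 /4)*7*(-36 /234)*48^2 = 620928/13 = 47763.69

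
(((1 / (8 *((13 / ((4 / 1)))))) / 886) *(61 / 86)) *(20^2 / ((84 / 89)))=135725/10400754 = 0.01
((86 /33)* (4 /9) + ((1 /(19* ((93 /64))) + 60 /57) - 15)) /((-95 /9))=2230903/1846515 = 1.21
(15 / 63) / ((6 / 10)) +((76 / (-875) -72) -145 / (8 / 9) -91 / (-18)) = -4824949/21000 = -229.76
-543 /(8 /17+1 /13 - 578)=40001/42539 = 0.94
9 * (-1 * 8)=-72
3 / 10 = 0.30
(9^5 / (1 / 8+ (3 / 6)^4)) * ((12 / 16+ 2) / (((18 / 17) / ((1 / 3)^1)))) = 272646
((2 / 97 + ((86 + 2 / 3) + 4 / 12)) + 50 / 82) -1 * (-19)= 424069/3977 = 106.63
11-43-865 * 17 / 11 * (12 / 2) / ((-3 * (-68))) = -1569/22 = -71.32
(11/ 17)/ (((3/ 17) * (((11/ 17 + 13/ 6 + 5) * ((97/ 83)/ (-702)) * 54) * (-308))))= 18343/1082326 = 0.02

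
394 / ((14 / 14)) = 394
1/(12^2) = 0.01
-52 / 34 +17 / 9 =55/153 = 0.36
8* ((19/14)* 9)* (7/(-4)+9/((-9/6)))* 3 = -15903/7 = -2271.86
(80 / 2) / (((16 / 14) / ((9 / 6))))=105/2 = 52.50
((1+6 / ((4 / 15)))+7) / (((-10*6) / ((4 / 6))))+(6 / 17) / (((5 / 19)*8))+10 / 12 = 1013/1530 = 0.66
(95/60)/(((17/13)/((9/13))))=57/68 = 0.84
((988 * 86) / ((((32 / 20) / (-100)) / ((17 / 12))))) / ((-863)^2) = -22569625/2234307 = -10.10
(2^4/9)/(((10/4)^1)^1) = 32/45 = 0.71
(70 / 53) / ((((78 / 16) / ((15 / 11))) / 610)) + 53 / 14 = 24313687/106106 = 229.15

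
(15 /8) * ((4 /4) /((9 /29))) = 145/24 = 6.04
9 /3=3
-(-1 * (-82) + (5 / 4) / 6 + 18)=-2405/24 = -100.21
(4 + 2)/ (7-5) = 3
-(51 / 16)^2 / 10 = -2601/2560 = -1.02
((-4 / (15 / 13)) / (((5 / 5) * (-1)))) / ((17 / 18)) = 312/85 = 3.67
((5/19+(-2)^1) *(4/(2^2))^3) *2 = -66/19 = -3.47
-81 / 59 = -1.37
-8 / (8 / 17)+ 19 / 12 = -185/12 = -15.42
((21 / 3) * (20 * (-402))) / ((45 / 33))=-41272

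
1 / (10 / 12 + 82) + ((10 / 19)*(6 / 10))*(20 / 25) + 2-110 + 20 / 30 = -15165736/141645 = -107.07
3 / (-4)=-0.75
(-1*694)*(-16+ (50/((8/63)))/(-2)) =147735.25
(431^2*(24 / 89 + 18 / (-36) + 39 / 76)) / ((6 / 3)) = 355360793/13528 = 26268.54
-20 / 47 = -0.43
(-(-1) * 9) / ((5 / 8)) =72/5 = 14.40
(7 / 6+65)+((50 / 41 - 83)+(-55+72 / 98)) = -842323/12054 = -69.88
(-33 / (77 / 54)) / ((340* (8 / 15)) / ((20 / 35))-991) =486/14147 = 0.03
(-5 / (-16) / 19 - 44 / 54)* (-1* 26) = 85189/4104 = 20.76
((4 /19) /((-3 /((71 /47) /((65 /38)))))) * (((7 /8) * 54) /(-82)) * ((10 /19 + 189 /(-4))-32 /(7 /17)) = -42302439/9519380 = -4.44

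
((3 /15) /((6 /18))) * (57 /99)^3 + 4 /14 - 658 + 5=-652.60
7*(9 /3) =21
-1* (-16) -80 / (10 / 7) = -40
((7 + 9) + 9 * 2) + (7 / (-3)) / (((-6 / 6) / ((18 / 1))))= 76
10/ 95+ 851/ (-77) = -16015/1463 = -10.95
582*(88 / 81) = 17072/27 = 632.30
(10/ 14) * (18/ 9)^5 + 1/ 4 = 647/28 = 23.11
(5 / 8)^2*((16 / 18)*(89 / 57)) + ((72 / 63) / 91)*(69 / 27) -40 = -103068691/2614248 = -39.43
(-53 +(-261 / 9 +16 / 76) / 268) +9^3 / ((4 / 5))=2184831/2546 = 858.14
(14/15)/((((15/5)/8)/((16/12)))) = 448/135 = 3.32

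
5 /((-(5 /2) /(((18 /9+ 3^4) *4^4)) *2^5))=-1328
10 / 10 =1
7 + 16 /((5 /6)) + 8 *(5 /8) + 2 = 166/5 = 33.20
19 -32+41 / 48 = -583/48 = -12.15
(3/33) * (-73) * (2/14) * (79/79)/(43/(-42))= 438/473 = 0.93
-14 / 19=-0.74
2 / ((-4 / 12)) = -6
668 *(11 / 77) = 668/7 = 95.43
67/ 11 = 6.09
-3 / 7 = -0.43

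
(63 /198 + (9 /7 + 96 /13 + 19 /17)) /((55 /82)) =14102073/935935 = 15.07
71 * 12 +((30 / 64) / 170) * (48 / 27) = 852.00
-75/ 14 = -5.36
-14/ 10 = -7/5 = -1.40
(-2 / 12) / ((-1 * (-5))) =-1/30 = -0.03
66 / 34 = 33/17 = 1.94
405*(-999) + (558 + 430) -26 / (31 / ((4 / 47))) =-588055503/1457 = -403607.07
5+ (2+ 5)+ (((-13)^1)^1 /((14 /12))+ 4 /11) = 94/77 = 1.22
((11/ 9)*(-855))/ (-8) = 130.62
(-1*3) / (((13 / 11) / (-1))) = 33/13 = 2.54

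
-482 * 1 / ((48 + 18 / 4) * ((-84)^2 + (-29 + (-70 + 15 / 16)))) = -15424/11689335 = 0.00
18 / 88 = 9/44 = 0.20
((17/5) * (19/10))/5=323/250 = 1.29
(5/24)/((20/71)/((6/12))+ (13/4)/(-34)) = 0.45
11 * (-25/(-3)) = 275/3 = 91.67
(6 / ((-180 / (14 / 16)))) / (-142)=7/34080 = 0.00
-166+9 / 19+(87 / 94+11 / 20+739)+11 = 585.95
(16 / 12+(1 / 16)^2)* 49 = 50323/768 = 65.52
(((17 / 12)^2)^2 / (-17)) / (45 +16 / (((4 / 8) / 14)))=-289/601344 = 0.00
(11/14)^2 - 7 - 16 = -4387/196 = -22.38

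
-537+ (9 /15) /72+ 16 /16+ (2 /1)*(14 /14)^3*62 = -49439/120 = -411.99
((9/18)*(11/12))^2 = 121/576 = 0.21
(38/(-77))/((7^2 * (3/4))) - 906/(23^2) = -1.73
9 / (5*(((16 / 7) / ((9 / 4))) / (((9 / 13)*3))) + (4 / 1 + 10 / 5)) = 15309/14366 = 1.07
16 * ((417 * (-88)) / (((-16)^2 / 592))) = -1357752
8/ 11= 0.73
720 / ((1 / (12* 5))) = 43200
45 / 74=0.61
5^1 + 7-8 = 4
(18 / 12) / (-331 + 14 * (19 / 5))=-5/926 = -0.01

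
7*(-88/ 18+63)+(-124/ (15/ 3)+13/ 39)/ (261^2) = 415651268/1021815 = 406.78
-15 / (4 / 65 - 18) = 975/1166 = 0.84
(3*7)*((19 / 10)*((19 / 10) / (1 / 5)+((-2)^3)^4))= 3276189/20 = 163809.45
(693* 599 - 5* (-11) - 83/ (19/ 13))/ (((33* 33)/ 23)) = 181400977/20691 = 8767.14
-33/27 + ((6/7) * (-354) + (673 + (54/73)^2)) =123848482/335727 = 368.90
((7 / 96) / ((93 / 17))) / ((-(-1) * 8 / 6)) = 119/11904 = 0.01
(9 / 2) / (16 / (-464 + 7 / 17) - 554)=-70929/8732692 = -0.01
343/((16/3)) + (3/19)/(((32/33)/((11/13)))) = 64.45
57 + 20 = 77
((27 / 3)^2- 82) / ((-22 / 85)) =85/22 = 3.86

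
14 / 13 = 1.08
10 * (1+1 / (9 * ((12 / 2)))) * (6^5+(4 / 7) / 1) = 79205.82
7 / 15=0.47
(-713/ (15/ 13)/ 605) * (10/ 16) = -9269/14520 = -0.64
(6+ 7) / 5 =13/5 = 2.60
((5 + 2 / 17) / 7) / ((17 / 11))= 957/2023 = 0.47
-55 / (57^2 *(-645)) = 11/419121 = 0.00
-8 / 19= -0.42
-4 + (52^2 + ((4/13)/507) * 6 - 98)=5716602/2197 = 2602.00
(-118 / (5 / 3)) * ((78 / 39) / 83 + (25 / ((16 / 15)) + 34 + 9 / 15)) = -68238633/16600 = -4110.76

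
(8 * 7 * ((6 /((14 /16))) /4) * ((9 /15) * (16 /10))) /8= 11.52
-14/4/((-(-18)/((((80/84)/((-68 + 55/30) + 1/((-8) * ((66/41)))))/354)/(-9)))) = -440/501465249 = 0.00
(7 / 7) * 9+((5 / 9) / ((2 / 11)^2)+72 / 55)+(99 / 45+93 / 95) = 227929/7524 = 30.29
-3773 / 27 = -139.74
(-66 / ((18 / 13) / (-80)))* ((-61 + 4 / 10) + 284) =851898.67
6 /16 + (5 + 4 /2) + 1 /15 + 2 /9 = 2759/360 = 7.66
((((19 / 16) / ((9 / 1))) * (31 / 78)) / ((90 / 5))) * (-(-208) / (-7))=-589/6804 = -0.09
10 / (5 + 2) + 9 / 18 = 27/14 = 1.93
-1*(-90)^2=-8100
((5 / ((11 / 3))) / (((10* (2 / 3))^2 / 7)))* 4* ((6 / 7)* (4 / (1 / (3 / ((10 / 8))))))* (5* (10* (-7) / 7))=-3888/11 = -353.45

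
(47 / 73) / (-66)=-47/4818 = -0.01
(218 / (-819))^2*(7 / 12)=11881/287469 = 0.04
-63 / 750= -21/250 = -0.08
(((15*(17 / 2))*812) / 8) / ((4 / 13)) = 672945/16 = 42059.06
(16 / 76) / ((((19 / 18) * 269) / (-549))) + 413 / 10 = 39710737/971090 = 40.89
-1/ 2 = -0.50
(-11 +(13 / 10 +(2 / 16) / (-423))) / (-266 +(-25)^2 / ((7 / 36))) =-1148903/349194960 = 0.00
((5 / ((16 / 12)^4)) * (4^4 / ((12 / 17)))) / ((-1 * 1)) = -2295/4 = -573.75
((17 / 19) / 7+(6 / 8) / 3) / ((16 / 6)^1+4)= 603/10640 = 0.06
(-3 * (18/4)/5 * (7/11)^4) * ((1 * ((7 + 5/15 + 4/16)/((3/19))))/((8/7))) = -87177909/4685120 = -18.61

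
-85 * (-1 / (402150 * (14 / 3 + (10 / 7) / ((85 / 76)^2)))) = 4913/135019756 = 0.00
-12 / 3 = -4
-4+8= 4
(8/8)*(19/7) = 19/7 = 2.71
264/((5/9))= 2376/5 = 475.20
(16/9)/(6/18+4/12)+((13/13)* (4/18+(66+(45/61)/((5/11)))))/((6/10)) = 190627/1647 = 115.74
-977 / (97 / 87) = -84999/97 = -876.28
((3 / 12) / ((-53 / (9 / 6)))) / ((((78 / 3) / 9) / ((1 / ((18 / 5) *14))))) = -15/308672 = 0.00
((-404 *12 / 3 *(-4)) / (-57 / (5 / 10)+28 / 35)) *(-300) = 4848000/283 = 17130.74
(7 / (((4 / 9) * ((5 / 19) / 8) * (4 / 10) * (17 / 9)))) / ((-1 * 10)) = -10773/170 = -63.37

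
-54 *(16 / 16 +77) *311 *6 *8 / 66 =-10479456/11 = -952677.82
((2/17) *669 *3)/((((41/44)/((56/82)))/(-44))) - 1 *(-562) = -201530638/28577 = -7052.20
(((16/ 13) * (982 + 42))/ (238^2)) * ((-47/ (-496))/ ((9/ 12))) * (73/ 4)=878336/17120649 = 0.05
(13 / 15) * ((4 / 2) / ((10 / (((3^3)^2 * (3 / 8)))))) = 9477/200 = 47.38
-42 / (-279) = 14/93 = 0.15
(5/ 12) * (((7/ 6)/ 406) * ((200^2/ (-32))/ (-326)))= 3125/680688 = 0.00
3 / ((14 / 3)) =0.64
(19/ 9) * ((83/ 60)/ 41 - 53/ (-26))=1259111/287820 = 4.37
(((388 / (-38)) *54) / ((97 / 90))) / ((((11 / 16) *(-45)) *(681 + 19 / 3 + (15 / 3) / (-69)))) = 26496/1101221 = 0.02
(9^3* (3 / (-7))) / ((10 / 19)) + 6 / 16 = -593.24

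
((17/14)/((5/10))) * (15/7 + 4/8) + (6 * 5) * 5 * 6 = 88829/98 = 906.42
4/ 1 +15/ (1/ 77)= 1159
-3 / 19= -0.16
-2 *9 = -18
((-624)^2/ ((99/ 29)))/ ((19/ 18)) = 22583808/209 = 108056.50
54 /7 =7.71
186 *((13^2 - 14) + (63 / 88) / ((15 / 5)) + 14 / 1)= 1385049/44 = 31478.39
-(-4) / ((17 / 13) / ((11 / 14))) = 286/119 = 2.40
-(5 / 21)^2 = -25/441 = -0.06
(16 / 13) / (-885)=-16/11505 = 0.00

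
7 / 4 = 1.75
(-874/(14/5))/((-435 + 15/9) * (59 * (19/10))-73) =6555/1021643 = 0.01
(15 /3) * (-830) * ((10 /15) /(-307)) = 8300/921 = 9.01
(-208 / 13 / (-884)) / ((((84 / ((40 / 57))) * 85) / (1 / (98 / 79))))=316/220359321 = 0.00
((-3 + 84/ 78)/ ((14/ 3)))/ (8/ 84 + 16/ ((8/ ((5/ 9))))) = -675/1976 = -0.34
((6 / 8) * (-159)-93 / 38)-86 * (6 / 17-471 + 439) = 3359135/1292 = 2599.95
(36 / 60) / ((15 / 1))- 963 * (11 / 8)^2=-2913011/1600 = -1820.63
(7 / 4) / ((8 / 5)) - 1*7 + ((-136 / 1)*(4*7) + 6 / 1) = -121853/32 = -3807.91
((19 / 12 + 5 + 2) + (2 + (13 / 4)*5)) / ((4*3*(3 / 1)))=161/216 = 0.75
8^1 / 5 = 8/5 = 1.60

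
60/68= 15/17 = 0.88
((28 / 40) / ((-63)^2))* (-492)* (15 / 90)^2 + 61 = 1037569/17010 = 61.00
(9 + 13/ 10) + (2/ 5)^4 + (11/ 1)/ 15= 41471/3750 = 11.06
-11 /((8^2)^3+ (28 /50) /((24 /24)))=-275/6553614 = 0.00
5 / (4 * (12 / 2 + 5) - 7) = 5/37 = 0.14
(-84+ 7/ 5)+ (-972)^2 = 4723507/5 = 944701.40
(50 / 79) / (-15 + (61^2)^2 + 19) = 10/218764351 = 0.00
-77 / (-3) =77/3 = 25.67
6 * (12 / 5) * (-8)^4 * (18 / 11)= 96516.65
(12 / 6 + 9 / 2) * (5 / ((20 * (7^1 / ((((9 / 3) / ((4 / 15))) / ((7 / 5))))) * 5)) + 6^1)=61737/1568 = 39.37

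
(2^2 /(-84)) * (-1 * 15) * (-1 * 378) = -270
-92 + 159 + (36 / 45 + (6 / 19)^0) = 344/5 = 68.80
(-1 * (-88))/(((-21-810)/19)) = -1672/831 = -2.01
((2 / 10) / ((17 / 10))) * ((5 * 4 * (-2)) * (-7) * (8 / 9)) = 4480/153 = 29.28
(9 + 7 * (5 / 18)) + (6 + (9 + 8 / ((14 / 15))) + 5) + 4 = 5483/126 = 43.52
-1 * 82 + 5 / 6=-487/6 = -81.17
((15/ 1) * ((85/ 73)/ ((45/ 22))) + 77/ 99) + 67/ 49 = 10.68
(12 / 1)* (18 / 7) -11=139/7 = 19.86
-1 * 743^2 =-552049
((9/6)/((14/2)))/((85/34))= 3/35 = 0.09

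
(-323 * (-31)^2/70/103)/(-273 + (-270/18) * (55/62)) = 9622493/63992355 = 0.15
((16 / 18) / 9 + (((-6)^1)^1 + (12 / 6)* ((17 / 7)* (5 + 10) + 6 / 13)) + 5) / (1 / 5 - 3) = -26.03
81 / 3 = 27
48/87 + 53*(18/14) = 13945/203 = 68.69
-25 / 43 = -0.58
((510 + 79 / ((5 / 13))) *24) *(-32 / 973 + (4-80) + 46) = -358378608/695 = -515652.67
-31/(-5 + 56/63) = 279/37 = 7.54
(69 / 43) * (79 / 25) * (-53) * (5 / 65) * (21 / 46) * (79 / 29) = -20838699/810550 = -25.71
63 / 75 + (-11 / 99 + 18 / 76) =8257/8550 = 0.97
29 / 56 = 0.52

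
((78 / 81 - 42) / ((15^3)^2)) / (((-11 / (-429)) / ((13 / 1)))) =-187252/102515625 = 0.00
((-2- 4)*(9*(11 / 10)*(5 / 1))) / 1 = -297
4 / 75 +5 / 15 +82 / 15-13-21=-2111/75 = -28.15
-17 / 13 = -1.31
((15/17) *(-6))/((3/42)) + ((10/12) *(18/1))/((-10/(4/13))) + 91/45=-72.56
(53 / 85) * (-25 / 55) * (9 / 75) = -159/4675 = -0.03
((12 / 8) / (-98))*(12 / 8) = -9/392 = -0.02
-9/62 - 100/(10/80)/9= -49681/558 = -89.03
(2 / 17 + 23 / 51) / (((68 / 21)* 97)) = 203/112132 = 0.00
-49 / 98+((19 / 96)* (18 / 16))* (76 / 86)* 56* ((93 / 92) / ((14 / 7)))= 641737/126592 = 5.07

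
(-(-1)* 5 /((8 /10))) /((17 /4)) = 25/17 = 1.47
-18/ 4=-4.50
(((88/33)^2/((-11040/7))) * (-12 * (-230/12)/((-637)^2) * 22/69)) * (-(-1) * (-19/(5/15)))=1672/35997507 = 0.00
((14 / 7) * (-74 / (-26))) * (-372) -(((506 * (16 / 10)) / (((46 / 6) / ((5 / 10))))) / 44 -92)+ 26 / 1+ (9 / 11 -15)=-1440668/715 = -2014.92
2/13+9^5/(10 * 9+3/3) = 59063/91 = 649.04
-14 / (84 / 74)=-37/3 = -12.33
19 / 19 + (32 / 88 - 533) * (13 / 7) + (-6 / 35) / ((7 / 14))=-380582/385 = -988.52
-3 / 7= -0.43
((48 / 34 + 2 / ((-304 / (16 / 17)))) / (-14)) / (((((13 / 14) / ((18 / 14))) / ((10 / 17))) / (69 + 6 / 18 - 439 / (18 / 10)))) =7132340/499681 = 14.27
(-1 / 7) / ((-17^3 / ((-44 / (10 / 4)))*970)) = -44/83398175 = 0.00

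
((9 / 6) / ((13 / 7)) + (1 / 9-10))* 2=-2125/117 = -18.16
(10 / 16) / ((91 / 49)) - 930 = -96685/104 = -929.66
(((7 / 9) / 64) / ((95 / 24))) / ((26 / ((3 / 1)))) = 7/19760 = 0.00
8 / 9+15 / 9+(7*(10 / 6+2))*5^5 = 721898/9 = 80210.89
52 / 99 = 0.53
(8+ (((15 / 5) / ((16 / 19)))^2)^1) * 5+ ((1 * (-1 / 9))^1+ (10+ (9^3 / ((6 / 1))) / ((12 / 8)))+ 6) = 461597/2304 = 200.35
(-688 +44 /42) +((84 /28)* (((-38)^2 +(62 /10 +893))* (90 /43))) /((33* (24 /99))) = 1040425/903 = 1152.19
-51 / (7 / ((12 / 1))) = -87.43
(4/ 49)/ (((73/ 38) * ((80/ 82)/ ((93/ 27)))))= 24149/160965 = 0.15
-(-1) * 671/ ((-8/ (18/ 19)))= -6039/76 = -79.46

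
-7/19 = -0.37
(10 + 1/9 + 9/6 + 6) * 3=317/6 = 52.83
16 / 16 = 1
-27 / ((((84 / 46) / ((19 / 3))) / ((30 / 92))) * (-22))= 855/616 = 1.39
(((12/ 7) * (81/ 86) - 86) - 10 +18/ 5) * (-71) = 9700872/1505 = 6445.76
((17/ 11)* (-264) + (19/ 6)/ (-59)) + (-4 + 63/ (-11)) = -1626839/3894 = -417.78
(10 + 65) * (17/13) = 1275/13 = 98.08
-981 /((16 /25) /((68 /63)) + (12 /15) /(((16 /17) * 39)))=-65040300/40757 = -1595.81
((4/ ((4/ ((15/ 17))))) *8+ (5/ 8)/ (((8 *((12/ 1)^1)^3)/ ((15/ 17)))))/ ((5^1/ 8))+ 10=1668101/78336 = 21.29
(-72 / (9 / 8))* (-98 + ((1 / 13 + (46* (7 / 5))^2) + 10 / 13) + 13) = -84514688/325 = -260045.19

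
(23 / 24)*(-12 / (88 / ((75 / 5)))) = -345/176 = -1.96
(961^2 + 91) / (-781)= -1182.60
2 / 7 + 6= 44/7 = 6.29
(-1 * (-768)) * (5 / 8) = 480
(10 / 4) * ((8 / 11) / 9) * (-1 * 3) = -20/33 = -0.61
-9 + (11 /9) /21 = -1690/189 = -8.94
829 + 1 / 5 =829.20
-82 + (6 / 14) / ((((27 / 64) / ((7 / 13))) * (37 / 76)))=-350114/4329 = -80.88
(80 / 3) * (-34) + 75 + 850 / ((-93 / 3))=-79895/93 = -859.09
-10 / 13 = -0.77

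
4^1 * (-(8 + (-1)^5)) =-28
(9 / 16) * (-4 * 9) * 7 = -567/4 = -141.75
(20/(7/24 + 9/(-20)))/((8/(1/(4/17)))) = -1275/19 = -67.11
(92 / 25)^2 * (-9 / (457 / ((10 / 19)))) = -152352/1085375 = -0.14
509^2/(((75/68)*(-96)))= -4404377/1800 = -2446.88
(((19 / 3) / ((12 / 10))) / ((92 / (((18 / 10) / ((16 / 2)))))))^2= 361/2166784 = 0.00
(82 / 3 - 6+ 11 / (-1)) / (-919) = -31/2757 = -0.01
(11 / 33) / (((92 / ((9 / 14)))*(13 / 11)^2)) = 363/217672 = 0.00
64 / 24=2.67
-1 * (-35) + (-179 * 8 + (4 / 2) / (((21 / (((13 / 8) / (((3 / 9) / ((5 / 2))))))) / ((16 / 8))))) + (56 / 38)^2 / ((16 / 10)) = -14083691/10108 = -1393.32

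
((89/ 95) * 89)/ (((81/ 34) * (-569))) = -0.06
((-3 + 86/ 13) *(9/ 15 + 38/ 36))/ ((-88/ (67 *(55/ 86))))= -469201/160992 = -2.91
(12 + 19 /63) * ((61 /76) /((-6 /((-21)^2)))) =-330925/456 = -725.71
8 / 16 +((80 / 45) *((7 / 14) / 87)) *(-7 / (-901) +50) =475465/470322 = 1.01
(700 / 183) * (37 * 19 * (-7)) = -3444700/183 = -18823.50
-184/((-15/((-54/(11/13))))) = -43056/55 = -782.84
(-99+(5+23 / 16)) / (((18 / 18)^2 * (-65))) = 1481/1040 = 1.42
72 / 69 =24/23 = 1.04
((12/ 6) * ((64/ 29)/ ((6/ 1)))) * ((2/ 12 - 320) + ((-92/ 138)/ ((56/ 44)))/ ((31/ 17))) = -13337504/56637 = -235.49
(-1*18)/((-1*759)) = 0.02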